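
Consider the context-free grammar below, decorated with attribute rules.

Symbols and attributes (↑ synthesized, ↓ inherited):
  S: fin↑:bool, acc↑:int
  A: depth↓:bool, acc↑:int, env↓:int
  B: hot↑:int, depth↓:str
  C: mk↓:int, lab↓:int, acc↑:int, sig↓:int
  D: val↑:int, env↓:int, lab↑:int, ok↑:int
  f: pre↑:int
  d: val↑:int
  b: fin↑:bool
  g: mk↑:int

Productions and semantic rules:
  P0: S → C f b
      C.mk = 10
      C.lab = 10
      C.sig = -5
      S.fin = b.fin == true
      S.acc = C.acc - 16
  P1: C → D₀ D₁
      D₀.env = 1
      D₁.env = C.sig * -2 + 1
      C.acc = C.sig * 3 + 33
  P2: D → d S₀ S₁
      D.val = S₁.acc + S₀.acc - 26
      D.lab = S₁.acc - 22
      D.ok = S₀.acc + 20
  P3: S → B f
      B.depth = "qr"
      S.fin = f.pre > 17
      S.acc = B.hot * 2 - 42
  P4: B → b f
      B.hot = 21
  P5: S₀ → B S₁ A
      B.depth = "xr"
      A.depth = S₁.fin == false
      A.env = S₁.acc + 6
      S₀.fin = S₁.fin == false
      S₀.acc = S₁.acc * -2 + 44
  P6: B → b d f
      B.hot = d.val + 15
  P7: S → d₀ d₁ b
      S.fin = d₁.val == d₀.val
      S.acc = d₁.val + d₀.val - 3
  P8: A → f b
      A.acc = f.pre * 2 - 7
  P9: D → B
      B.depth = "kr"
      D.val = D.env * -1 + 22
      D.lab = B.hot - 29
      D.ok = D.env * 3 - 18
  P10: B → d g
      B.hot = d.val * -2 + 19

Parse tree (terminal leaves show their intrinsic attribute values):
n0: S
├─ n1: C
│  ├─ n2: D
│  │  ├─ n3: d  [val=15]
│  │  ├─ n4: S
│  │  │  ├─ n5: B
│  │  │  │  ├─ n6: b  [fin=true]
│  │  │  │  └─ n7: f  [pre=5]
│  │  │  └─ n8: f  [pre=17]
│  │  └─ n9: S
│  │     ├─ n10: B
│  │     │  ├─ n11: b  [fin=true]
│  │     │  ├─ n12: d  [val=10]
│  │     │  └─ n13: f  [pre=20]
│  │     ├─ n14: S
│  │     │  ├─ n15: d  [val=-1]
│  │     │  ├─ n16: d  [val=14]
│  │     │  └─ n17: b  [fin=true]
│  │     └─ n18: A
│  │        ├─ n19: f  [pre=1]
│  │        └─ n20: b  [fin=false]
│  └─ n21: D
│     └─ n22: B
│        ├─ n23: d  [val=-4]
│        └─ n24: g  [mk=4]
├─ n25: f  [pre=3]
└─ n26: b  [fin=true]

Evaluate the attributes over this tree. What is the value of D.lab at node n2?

1. n1.mk = 10  [10]
2. n1.lab = 10  [10]
3. n1.sig = -5  [-5]
4. n2.env = 1  [1]
5. n3.val = 15  [terminal]
6. n5.depth = "qr"  ["qr"]
7. n6.fin = true  [terminal]
8. n7.pre = 5  [terminal]
9. n5.hot = 21  [21]
10. n8.pre = 17  [terminal]
11. n4.fin = false  [f.pre > 17]
12. n4.acc = 0  [B.hot * 2 - 42]
13. n10.depth = "xr"  ["xr"]
14. n11.fin = true  [terminal]
15. n12.val = 10  [terminal]
16. n13.pre = 20  [terminal]
17. n10.hot = 25  [d.val + 15]
18. n15.val = -1  [terminal]
19. n16.val = 14  [terminal]
20. n17.fin = true  [terminal]
21. n14.fin = false  [d₁.val == d₀.val]
22. n14.acc = 10  [d₁.val + d₀.val - 3]
23. n18.depth = true  [S₁.fin == false]
24. n18.env = 16  [S₁.acc + 6]
25. n19.pre = 1  [terminal]
26. n20.fin = false  [terminal]
27. n18.acc = -5  [f.pre * 2 - 7]
28. n9.fin = true  [S₁.fin == false]
29. n9.acc = 24  [S₁.acc * -2 + 44]
30. n2.val = -2  [S₁.acc + S₀.acc - 26]
31. n2.lab = 2  [S₁.acc - 22]
32. n2.ok = 20  [S₀.acc + 20]
33. n21.env = 11  [C.sig * -2 + 1]
34. n22.depth = "kr"  ["kr"]
35. n23.val = -4  [terminal]
36. n24.mk = 4  [terminal]
37. n22.hot = 27  [d.val * -2 + 19]
38. n21.val = 11  [D.env * -1 + 22]
39. n21.lab = -2  [B.hot - 29]
40. n21.ok = 15  [D.env * 3 - 18]
41. n1.acc = 18  [C.sig * 3 + 33]
42. n25.pre = 3  [terminal]
43. n26.fin = true  [terminal]
44. n0.fin = true  [b.fin == true]
45. n0.acc = 2  [C.acc - 16]

2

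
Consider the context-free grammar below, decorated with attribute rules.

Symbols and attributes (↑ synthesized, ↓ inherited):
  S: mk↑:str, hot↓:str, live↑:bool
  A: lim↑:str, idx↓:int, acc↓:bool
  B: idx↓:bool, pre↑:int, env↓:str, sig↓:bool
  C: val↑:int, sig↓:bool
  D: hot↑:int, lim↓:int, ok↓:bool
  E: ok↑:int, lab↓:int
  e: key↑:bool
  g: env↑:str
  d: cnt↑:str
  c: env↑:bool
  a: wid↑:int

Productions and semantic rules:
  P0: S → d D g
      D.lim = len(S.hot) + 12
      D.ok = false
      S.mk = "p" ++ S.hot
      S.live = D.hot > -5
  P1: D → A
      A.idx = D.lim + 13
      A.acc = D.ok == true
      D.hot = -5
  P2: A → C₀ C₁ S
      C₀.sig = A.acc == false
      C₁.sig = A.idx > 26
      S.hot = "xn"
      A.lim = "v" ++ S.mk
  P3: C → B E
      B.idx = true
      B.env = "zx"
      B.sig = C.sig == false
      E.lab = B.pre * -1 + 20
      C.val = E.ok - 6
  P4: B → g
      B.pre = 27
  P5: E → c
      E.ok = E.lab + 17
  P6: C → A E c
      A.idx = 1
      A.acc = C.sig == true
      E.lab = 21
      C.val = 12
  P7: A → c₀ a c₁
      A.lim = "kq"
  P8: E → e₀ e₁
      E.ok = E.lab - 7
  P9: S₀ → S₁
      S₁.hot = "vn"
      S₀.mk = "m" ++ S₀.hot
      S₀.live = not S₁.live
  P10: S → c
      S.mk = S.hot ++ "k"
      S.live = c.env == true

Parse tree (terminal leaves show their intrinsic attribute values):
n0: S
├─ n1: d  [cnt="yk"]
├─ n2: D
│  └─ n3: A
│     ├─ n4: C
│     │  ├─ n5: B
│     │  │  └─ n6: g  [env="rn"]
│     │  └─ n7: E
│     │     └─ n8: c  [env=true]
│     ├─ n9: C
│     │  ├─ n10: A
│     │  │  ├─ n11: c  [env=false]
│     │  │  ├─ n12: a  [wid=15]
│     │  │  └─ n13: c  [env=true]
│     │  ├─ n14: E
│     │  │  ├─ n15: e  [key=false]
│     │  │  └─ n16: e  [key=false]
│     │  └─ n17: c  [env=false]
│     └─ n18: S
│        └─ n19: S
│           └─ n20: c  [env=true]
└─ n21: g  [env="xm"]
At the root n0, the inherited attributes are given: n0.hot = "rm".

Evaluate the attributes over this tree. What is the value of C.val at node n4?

1. n0.hot = "rm"  [given at root]
2. n1.cnt = "yk"  [terminal]
3. n2.lim = 14  [len(S.hot) + 12]
4. n2.ok = false  [false]
5. n3.idx = 27  [D.lim + 13]
6. n3.acc = false  [D.ok == true]
7. n4.sig = true  [A.acc == false]
8. n5.idx = true  [true]
9. n5.env = "zx"  ["zx"]
10. n5.sig = false  [C.sig == false]
11. n6.env = "rn"  [terminal]
12. n5.pre = 27  [27]
13. n7.lab = -7  [B.pre * -1 + 20]
14. n8.env = true  [terminal]
15. n7.ok = 10  [E.lab + 17]
16. n4.val = 4  [E.ok - 6]
17. n9.sig = true  [A.idx > 26]
18. n10.idx = 1  [1]
19. n10.acc = true  [C.sig == true]
20. n11.env = false  [terminal]
21. n12.wid = 15  [terminal]
22. n13.env = true  [terminal]
23. n10.lim = "kq"  ["kq"]
24. n14.lab = 21  [21]
25. n15.key = false  [terminal]
26. n16.key = false  [terminal]
27. n14.ok = 14  [E.lab - 7]
28. n17.env = false  [terminal]
29. n9.val = 12  [12]
30. n18.hot = "xn"  ["xn"]
31. n19.hot = "vn"  ["vn"]
32. n20.env = true  [terminal]
33. n19.mk = "vnk"  [S.hot ++ "k"]
34. n19.live = true  [c.env == true]
35. n18.mk = "mxn"  ["m" ++ S₀.hot]
36. n18.live = false  [not S₁.live]
37. n3.lim = "vmxn"  ["v" ++ S.mk]
38. n2.hot = -5  [-5]
39. n21.env = "xm"  [terminal]
40. n0.mk = "prm"  ["p" ++ S.hot]
41. n0.live = false  [D.hot > -5]

4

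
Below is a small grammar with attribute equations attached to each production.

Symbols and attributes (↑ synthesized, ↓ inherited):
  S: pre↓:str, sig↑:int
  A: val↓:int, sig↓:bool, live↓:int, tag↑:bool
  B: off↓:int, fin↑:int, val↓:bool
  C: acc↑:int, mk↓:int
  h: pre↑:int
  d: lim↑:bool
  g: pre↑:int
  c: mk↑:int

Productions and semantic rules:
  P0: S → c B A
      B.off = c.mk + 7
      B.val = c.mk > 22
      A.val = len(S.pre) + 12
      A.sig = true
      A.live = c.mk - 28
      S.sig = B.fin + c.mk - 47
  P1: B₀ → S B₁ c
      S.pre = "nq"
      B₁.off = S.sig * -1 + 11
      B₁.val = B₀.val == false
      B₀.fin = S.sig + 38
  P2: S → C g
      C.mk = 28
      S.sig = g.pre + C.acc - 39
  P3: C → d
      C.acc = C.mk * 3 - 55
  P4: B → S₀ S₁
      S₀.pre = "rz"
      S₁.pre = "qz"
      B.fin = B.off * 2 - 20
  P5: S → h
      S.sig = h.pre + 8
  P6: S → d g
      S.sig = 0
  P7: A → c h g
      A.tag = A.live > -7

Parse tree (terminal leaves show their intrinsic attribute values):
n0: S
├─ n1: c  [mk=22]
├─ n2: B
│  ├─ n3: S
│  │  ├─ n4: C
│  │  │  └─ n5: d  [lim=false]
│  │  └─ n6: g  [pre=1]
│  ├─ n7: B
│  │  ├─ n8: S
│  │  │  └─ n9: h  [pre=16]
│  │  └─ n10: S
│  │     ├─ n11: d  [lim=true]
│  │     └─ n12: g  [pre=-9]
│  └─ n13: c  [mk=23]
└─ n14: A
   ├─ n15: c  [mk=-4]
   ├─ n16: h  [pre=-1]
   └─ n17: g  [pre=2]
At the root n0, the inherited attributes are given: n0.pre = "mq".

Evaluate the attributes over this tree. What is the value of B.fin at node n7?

1. n0.pre = "mq"  [given at root]
2. n1.mk = 22  [terminal]
3. n2.off = 29  [c.mk + 7]
4. n2.val = false  [c.mk > 22]
5. n3.pre = "nq"  ["nq"]
6. n4.mk = 28  [28]
7. n5.lim = false  [terminal]
8. n4.acc = 29  [C.mk * 3 - 55]
9. n6.pre = 1  [terminal]
10. n3.sig = -9  [g.pre + C.acc - 39]
11. n7.off = 20  [S.sig * -1 + 11]
12. n7.val = true  [B₀.val == false]
13. n8.pre = "rz"  ["rz"]
14. n9.pre = 16  [terminal]
15. n8.sig = 24  [h.pre + 8]
16. n10.pre = "qz"  ["qz"]
17. n11.lim = true  [terminal]
18. n12.pre = -9  [terminal]
19. n10.sig = 0  [0]
20. n7.fin = 20  [B.off * 2 - 20]
21. n13.mk = 23  [terminal]
22. n2.fin = 29  [S.sig + 38]
23. n14.val = 14  [len(S.pre) + 12]
24. n14.sig = true  [true]
25. n14.live = -6  [c.mk - 28]
26. n15.mk = -4  [terminal]
27. n16.pre = -1  [terminal]
28. n17.pre = 2  [terminal]
29. n14.tag = true  [A.live > -7]
30. n0.sig = 4  [B.fin + c.mk - 47]

20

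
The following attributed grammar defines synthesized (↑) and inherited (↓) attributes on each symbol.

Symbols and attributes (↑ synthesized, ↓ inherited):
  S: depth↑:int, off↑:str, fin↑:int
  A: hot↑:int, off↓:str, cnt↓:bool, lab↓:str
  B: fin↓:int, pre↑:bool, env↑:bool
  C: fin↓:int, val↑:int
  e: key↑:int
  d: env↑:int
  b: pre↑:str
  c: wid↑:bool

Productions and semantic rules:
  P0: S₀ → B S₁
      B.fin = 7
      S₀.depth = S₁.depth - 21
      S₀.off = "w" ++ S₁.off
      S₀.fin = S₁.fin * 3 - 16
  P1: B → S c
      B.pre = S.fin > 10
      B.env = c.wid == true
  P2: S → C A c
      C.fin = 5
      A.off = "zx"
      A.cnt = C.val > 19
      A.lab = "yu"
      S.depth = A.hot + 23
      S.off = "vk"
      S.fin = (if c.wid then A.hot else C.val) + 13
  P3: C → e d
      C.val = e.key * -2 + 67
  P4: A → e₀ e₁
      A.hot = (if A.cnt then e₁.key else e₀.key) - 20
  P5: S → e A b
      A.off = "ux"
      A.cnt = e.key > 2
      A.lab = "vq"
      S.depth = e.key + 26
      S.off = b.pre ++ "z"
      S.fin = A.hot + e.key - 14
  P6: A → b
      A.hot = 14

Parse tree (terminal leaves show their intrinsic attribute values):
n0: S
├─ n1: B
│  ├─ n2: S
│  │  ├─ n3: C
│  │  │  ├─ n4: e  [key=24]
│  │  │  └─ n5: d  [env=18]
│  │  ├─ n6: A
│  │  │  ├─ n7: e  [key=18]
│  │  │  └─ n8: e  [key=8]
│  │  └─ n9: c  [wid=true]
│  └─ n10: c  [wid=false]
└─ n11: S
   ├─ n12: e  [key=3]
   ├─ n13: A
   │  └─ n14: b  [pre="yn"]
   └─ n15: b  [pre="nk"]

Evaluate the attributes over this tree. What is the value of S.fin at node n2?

1. n1.fin = 7  [7]
2. n3.fin = 5  [5]
3. n4.key = 24  [terminal]
4. n5.env = 18  [terminal]
5. n3.val = 19  [e.key * -2 + 67]
6. n6.off = "zx"  ["zx"]
7. n6.cnt = false  [C.val > 19]
8. n6.lab = "yu"  ["yu"]
9. n7.key = 18  [terminal]
10. n8.key = 8  [terminal]
11. n6.hot = -2  [(if A.cnt then e₁.key else e₀.key) - 20]
12. n9.wid = true  [terminal]
13. n2.depth = 21  [A.hot + 23]
14. n2.off = "vk"  ["vk"]
15. n2.fin = 11  [(if c.wid then A.hot else C.val) + 13]
16. n10.wid = false  [terminal]
17. n1.pre = true  [S.fin > 10]
18. n1.env = false  [c.wid == true]
19. n12.key = 3  [terminal]
20. n13.off = "ux"  ["ux"]
21. n13.cnt = true  [e.key > 2]
22. n13.lab = "vq"  ["vq"]
23. n14.pre = "yn"  [terminal]
24. n13.hot = 14  [14]
25. n15.pre = "nk"  [terminal]
26. n11.depth = 29  [e.key + 26]
27. n11.off = "nkz"  [b.pre ++ "z"]
28. n11.fin = 3  [A.hot + e.key - 14]
29. n0.depth = 8  [S₁.depth - 21]
30. n0.off = "wnkz"  ["w" ++ S₁.off]
31. n0.fin = -7  [S₁.fin * 3 - 16]

11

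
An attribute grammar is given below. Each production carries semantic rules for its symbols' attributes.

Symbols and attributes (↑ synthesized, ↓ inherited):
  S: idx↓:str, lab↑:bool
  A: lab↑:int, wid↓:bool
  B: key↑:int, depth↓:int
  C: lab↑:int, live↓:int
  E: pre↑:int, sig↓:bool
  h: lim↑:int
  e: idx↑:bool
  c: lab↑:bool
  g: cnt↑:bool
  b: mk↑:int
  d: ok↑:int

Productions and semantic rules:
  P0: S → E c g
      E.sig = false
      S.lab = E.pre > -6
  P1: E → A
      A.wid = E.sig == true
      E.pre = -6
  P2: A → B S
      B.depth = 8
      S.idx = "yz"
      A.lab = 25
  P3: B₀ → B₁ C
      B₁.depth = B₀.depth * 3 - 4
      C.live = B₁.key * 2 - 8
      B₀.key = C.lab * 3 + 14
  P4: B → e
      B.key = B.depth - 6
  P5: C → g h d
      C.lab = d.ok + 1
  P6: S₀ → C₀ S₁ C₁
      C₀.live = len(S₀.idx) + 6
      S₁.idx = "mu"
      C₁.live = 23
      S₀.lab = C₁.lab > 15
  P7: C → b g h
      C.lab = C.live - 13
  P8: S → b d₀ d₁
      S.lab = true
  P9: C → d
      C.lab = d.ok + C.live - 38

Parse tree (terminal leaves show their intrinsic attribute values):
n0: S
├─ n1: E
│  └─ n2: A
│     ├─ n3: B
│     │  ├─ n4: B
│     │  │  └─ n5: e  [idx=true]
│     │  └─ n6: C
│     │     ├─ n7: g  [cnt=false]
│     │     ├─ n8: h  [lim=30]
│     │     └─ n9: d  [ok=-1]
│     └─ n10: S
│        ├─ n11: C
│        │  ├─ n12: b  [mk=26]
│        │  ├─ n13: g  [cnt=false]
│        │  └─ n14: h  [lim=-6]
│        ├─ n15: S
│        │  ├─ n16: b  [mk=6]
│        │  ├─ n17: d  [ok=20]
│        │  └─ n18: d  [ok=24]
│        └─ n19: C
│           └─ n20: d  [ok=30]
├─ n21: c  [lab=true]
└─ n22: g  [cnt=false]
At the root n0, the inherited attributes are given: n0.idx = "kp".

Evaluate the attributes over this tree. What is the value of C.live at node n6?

20

1. n0.idx = "kp"  [given at root]
2. n1.sig = false  [false]
3. n2.wid = false  [E.sig == true]
4. n3.depth = 8  [8]
5. n4.depth = 20  [B₀.depth * 3 - 4]
6. n5.idx = true  [terminal]
7. n4.key = 14  [B.depth - 6]
8. n6.live = 20  [B₁.key * 2 - 8]
9. n7.cnt = false  [terminal]
10. n8.lim = 30  [terminal]
11. n9.ok = -1  [terminal]
12. n6.lab = 0  [d.ok + 1]
13. n3.key = 14  [C.lab * 3 + 14]
14. n10.idx = "yz"  ["yz"]
15. n11.live = 8  [len(S₀.idx) + 6]
16. n12.mk = 26  [terminal]
17. n13.cnt = false  [terminal]
18. n14.lim = -6  [terminal]
19. n11.lab = -5  [C.live - 13]
20. n15.idx = "mu"  ["mu"]
21. n16.mk = 6  [terminal]
22. n17.ok = 20  [terminal]
23. n18.ok = 24  [terminal]
24. n15.lab = true  [true]
25. n19.live = 23  [23]
26. n20.ok = 30  [terminal]
27. n19.lab = 15  [d.ok + C.live - 38]
28. n10.lab = false  [C₁.lab > 15]
29. n2.lab = 25  [25]
30. n1.pre = -6  [-6]
31. n21.lab = true  [terminal]
32. n22.cnt = false  [terminal]
33. n0.lab = false  [E.pre > -6]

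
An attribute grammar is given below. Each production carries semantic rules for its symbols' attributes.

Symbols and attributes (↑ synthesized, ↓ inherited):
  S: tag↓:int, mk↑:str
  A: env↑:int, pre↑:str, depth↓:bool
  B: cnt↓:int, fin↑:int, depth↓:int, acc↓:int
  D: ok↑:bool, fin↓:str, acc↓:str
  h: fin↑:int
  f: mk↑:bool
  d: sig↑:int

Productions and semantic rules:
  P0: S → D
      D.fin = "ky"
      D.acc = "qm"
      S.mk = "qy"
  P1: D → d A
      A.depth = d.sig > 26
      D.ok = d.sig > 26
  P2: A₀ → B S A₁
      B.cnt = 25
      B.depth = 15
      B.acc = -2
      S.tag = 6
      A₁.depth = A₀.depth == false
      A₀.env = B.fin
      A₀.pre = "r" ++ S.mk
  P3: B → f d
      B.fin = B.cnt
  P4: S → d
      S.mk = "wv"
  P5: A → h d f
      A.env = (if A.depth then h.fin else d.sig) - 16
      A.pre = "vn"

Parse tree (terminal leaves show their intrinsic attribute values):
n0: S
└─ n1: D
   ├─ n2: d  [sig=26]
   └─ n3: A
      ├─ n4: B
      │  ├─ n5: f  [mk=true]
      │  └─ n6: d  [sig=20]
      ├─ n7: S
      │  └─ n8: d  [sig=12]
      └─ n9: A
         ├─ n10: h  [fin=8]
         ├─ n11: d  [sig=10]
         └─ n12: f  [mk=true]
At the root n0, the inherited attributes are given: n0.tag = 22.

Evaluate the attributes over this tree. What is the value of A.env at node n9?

-8

1. n0.tag = 22  [given at root]
2. n1.fin = "ky"  ["ky"]
3. n1.acc = "qm"  ["qm"]
4. n2.sig = 26  [terminal]
5. n3.depth = false  [d.sig > 26]
6. n4.cnt = 25  [25]
7. n4.depth = 15  [15]
8. n4.acc = -2  [-2]
9. n5.mk = true  [terminal]
10. n6.sig = 20  [terminal]
11. n4.fin = 25  [B.cnt]
12. n7.tag = 6  [6]
13. n8.sig = 12  [terminal]
14. n7.mk = "wv"  ["wv"]
15. n9.depth = true  [A₀.depth == false]
16. n10.fin = 8  [terminal]
17. n11.sig = 10  [terminal]
18. n12.mk = true  [terminal]
19. n9.env = -8  [(if A.depth then h.fin else d.sig) - 16]
20. n9.pre = "vn"  ["vn"]
21. n3.env = 25  [B.fin]
22. n3.pre = "rwv"  ["r" ++ S.mk]
23. n1.ok = false  [d.sig > 26]
24. n0.mk = "qy"  ["qy"]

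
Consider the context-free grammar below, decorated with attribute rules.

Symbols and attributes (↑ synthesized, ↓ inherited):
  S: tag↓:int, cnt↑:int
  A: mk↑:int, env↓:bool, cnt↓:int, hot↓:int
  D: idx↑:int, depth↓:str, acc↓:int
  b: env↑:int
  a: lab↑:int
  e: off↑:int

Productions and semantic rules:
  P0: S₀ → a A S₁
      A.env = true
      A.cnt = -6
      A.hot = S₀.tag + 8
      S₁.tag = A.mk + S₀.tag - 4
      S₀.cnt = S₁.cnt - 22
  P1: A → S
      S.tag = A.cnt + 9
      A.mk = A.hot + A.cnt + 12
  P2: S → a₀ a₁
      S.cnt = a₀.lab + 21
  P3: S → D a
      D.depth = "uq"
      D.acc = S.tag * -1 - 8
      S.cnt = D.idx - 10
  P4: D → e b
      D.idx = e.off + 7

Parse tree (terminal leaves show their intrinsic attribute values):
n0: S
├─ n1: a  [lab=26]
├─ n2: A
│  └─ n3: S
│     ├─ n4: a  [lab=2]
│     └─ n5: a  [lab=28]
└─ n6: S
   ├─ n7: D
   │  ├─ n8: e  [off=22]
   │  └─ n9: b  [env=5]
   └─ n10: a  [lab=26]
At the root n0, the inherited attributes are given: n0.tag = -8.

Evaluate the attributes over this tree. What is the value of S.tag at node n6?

1. n0.tag = -8  [given at root]
2. n1.lab = 26  [terminal]
3. n2.env = true  [true]
4. n2.cnt = -6  [-6]
5. n2.hot = 0  [S₀.tag + 8]
6. n3.tag = 3  [A.cnt + 9]
7. n4.lab = 2  [terminal]
8. n5.lab = 28  [terminal]
9. n3.cnt = 23  [a₀.lab + 21]
10. n2.mk = 6  [A.hot + A.cnt + 12]
11. n6.tag = -6  [A.mk + S₀.tag - 4]
12. n7.depth = "uq"  ["uq"]
13. n7.acc = -2  [S.tag * -1 - 8]
14. n8.off = 22  [terminal]
15. n9.env = 5  [terminal]
16. n7.idx = 29  [e.off + 7]
17. n10.lab = 26  [terminal]
18. n6.cnt = 19  [D.idx - 10]
19. n0.cnt = -3  [S₁.cnt - 22]

-6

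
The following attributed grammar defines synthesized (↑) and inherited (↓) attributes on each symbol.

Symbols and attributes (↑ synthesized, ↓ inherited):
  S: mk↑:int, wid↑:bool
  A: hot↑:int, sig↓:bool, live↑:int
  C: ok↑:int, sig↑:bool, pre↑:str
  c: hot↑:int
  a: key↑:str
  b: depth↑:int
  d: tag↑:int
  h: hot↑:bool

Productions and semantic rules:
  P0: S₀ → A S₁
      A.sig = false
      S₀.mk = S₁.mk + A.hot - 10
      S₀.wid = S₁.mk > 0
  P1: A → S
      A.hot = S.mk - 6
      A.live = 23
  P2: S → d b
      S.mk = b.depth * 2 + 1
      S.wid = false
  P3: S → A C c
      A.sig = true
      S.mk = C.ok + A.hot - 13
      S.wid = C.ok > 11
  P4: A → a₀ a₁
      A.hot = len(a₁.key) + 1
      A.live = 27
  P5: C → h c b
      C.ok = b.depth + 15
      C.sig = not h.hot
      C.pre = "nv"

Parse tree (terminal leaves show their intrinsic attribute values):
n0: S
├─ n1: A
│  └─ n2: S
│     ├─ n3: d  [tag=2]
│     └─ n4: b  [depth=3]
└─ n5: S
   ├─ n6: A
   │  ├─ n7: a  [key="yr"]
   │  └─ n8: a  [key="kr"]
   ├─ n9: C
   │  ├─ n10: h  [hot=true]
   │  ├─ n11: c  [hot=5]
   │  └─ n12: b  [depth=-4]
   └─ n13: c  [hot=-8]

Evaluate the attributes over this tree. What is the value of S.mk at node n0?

-8

1. n1.sig = false  [false]
2. n3.tag = 2  [terminal]
3. n4.depth = 3  [terminal]
4. n2.mk = 7  [b.depth * 2 + 1]
5. n2.wid = false  [false]
6. n1.hot = 1  [S.mk - 6]
7. n1.live = 23  [23]
8. n6.sig = true  [true]
9. n7.key = "yr"  [terminal]
10. n8.key = "kr"  [terminal]
11. n6.hot = 3  [len(a₁.key) + 1]
12. n6.live = 27  [27]
13. n10.hot = true  [terminal]
14. n11.hot = 5  [terminal]
15. n12.depth = -4  [terminal]
16. n9.ok = 11  [b.depth + 15]
17. n9.sig = false  [not h.hot]
18. n9.pre = "nv"  ["nv"]
19. n13.hot = -8  [terminal]
20. n5.mk = 1  [C.ok + A.hot - 13]
21. n5.wid = false  [C.ok > 11]
22. n0.mk = -8  [S₁.mk + A.hot - 10]
23. n0.wid = true  [S₁.mk > 0]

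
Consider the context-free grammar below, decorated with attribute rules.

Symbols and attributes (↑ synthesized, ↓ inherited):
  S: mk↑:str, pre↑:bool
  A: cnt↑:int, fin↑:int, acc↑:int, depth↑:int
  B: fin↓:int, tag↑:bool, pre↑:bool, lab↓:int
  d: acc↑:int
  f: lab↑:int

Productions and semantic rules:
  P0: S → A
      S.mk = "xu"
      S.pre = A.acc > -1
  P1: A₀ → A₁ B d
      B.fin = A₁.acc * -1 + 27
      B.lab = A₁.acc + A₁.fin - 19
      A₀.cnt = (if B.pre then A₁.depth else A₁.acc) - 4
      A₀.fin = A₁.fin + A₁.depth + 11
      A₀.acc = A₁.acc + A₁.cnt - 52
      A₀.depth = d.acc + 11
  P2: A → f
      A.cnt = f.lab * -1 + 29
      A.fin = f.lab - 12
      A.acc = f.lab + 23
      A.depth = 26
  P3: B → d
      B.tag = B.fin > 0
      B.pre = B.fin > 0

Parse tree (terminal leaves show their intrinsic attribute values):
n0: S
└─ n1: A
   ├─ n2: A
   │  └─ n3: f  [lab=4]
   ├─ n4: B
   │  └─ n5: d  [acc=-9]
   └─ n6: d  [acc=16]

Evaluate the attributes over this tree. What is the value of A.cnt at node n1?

1. n3.lab = 4  [terminal]
2. n2.cnt = 25  [f.lab * -1 + 29]
3. n2.fin = -8  [f.lab - 12]
4. n2.acc = 27  [f.lab + 23]
5. n2.depth = 26  [26]
6. n4.fin = 0  [A₁.acc * -1 + 27]
7. n4.lab = 0  [A₁.acc + A₁.fin - 19]
8. n5.acc = -9  [terminal]
9. n4.tag = false  [B.fin > 0]
10. n4.pre = false  [B.fin > 0]
11. n6.acc = 16  [terminal]
12. n1.cnt = 23  [(if B.pre then A₁.depth else A₁.acc) - 4]
13. n1.fin = 29  [A₁.fin + A₁.depth + 11]
14. n1.acc = 0  [A₁.acc + A₁.cnt - 52]
15. n1.depth = 27  [d.acc + 11]
16. n0.mk = "xu"  ["xu"]
17. n0.pre = true  [A.acc > -1]

23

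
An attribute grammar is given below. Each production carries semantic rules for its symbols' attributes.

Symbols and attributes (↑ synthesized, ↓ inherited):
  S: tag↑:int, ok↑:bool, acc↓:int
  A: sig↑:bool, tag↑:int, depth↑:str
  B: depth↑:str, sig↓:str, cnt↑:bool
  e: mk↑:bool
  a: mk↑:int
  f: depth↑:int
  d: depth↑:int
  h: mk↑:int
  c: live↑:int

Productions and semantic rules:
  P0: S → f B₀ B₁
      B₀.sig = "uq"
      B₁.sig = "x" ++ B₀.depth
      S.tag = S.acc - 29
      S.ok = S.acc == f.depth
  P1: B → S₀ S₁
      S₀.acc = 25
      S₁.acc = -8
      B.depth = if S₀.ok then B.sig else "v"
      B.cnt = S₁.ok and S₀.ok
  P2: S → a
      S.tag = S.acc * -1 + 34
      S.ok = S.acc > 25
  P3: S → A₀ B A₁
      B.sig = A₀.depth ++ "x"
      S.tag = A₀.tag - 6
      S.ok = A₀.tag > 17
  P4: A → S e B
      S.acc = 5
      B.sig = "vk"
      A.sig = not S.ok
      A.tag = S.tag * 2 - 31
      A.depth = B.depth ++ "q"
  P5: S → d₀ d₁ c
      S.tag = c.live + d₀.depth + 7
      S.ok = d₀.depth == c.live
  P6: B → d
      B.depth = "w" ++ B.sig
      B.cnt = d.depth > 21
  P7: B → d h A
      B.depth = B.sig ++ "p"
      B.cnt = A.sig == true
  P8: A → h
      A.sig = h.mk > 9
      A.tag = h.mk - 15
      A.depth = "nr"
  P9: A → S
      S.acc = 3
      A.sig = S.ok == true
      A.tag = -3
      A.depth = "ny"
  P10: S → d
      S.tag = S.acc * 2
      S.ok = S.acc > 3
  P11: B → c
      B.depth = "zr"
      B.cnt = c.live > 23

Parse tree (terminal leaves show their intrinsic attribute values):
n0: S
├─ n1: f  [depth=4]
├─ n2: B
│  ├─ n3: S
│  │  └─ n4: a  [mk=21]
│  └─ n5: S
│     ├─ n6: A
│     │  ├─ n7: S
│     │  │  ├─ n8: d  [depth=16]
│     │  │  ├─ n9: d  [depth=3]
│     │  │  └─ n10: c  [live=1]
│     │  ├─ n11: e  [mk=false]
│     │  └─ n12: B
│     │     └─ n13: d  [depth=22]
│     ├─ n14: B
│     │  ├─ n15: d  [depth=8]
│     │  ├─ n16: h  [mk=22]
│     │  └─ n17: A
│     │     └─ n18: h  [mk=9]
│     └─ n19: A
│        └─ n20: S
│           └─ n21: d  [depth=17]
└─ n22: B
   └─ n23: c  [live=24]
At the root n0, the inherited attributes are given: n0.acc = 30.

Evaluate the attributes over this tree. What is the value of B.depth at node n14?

"wvkqxp"

1. n0.acc = 30  [given at root]
2. n1.depth = 4  [terminal]
3. n2.sig = "uq"  ["uq"]
4. n3.acc = 25  [25]
5. n4.mk = 21  [terminal]
6. n3.tag = 9  [S.acc * -1 + 34]
7. n3.ok = false  [S.acc > 25]
8. n5.acc = -8  [-8]
9. n7.acc = 5  [5]
10. n8.depth = 16  [terminal]
11. n9.depth = 3  [terminal]
12. n10.live = 1  [terminal]
13. n7.tag = 24  [c.live + d₀.depth + 7]
14. n7.ok = false  [d₀.depth == c.live]
15. n11.mk = false  [terminal]
16. n12.sig = "vk"  ["vk"]
17. n13.depth = 22  [terminal]
18. n12.depth = "wvk"  ["w" ++ B.sig]
19. n12.cnt = true  [d.depth > 21]
20. n6.sig = true  [not S.ok]
21. n6.tag = 17  [S.tag * 2 - 31]
22. n6.depth = "wvkq"  [B.depth ++ "q"]
23. n14.sig = "wvkqx"  [A₀.depth ++ "x"]
24. n15.depth = 8  [terminal]
25. n16.mk = 22  [terminal]
26. n18.mk = 9  [terminal]
27. n17.sig = false  [h.mk > 9]
28. n17.tag = -6  [h.mk - 15]
29. n17.depth = "nr"  ["nr"]
30. n14.depth = "wvkqxp"  [B.sig ++ "p"]
31. n14.cnt = false  [A.sig == true]
32. n20.acc = 3  [3]
33. n21.depth = 17  [terminal]
34. n20.tag = 6  [S.acc * 2]
35. n20.ok = false  [S.acc > 3]
36. n19.sig = false  [S.ok == true]
37. n19.tag = -3  [-3]
38. n19.depth = "ny"  ["ny"]
39. n5.tag = 11  [A₀.tag - 6]
40. n5.ok = false  [A₀.tag > 17]
41. n2.depth = "v"  [if S₀.ok then B.sig else "v"]
42. n2.cnt = false  [S₁.ok and S₀.ok]
43. n22.sig = "xv"  ["x" ++ B₀.depth]
44. n23.live = 24  [terminal]
45. n22.depth = "zr"  ["zr"]
46. n22.cnt = true  [c.live > 23]
47. n0.tag = 1  [S.acc - 29]
48. n0.ok = false  [S.acc == f.depth]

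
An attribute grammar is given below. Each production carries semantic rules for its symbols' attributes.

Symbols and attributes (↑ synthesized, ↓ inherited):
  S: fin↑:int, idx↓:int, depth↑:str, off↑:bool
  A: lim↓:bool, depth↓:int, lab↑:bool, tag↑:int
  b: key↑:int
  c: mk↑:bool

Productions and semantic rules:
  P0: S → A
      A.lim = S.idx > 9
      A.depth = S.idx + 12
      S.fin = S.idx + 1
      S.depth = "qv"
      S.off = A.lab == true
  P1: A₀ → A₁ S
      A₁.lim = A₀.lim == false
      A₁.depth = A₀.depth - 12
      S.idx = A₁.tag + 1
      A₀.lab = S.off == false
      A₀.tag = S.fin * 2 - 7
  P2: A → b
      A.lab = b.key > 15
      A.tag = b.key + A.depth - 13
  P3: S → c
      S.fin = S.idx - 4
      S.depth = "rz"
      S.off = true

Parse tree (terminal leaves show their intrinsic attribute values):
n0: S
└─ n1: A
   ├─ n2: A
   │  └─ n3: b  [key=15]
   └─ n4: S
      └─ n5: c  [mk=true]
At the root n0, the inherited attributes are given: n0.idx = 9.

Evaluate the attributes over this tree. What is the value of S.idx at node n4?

1. n0.idx = 9  [given at root]
2. n1.lim = false  [S.idx > 9]
3. n1.depth = 21  [S.idx + 12]
4. n2.lim = true  [A₀.lim == false]
5. n2.depth = 9  [A₀.depth - 12]
6. n3.key = 15  [terminal]
7. n2.lab = false  [b.key > 15]
8. n2.tag = 11  [b.key + A.depth - 13]
9. n4.idx = 12  [A₁.tag + 1]
10. n5.mk = true  [terminal]
11. n4.fin = 8  [S.idx - 4]
12. n4.depth = "rz"  ["rz"]
13. n4.off = true  [true]
14. n1.lab = false  [S.off == false]
15. n1.tag = 9  [S.fin * 2 - 7]
16. n0.fin = 10  [S.idx + 1]
17. n0.depth = "qv"  ["qv"]
18. n0.off = false  [A.lab == true]

12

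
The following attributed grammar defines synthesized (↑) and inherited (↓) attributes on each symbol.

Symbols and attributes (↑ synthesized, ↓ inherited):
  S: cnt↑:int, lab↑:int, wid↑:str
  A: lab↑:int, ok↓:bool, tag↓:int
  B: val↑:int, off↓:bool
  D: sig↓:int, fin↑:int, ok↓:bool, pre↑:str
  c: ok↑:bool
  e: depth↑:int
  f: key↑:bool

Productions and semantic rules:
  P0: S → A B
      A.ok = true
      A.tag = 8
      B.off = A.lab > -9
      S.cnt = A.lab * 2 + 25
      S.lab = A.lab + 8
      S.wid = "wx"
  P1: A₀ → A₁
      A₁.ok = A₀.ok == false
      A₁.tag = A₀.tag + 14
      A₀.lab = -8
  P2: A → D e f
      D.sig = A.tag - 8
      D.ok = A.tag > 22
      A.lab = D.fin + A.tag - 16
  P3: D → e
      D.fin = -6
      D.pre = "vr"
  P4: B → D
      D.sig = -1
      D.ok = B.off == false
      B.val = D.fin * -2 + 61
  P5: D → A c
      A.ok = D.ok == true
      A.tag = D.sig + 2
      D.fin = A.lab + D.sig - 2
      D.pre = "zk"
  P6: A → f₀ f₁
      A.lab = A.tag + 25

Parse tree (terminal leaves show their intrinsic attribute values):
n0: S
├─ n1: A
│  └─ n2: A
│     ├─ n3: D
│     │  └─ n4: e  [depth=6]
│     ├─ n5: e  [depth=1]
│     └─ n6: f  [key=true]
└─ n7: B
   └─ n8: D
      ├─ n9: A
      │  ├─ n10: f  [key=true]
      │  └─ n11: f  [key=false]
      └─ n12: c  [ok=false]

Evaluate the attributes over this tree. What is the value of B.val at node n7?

15

1. n1.ok = true  [true]
2. n1.tag = 8  [8]
3. n2.ok = false  [A₀.ok == false]
4. n2.tag = 22  [A₀.tag + 14]
5. n3.sig = 14  [A.tag - 8]
6. n3.ok = false  [A.tag > 22]
7. n4.depth = 6  [terminal]
8. n3.fin = -6  [-6]
9. n3.pre = "vr"  ["vr"]
10. n5.depth = 1  [terminal]
11. n6.key = true  [terminal]
12. n2.lab = 0  [D.fin + A.tag - 16]
13. n1.lab = -8  [-8]
14. n7.off = true  [A.lab > -9]
15. n8.sig = -1  [-1]
16. n8.ok = false  [B.off == false]
17. n9.ok = false  [D.ok == true]
18. n9.tag = 1  [D.sig + 2]
19. n10.key = true  [terminal]
20. n11.key = false  [terminal]
21. n9.lab = 26  [A.tag + 25]
22. n12.ok = false  [terminal]
23. n8.fin = 23  [A.lab + D.sig - 2]
24. n8.pre = "zk"  ["zk"]
25. n7.val = 15  [D.fin * -2 + 61]
26. n0.cnt = 9  [A.lab * 2 + 25]
27. n0.lab = 0  [A.lab + 8]
28. n0.wid = "wx"  ["wx"]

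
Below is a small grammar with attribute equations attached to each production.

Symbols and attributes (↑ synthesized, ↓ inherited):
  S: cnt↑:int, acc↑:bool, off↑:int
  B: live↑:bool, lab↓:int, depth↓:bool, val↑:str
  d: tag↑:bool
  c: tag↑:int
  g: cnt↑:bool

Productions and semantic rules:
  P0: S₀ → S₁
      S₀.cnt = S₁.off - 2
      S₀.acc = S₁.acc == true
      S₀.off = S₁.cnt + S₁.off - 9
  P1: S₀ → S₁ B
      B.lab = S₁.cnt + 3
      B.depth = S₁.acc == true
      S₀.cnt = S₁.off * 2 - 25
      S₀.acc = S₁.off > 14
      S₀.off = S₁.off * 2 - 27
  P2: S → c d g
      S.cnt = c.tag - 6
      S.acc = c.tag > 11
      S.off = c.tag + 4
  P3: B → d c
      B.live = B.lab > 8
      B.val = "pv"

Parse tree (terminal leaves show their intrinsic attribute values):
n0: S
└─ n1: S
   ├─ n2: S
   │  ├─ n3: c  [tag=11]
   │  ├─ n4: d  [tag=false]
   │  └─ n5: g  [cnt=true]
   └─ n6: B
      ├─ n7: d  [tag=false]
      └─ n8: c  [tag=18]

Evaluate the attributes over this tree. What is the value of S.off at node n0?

-1

1. n3.tag = 11  [terminal]
2. n4.tag = false  [terminal]
3. n5.cnt = true  [terminal]
4. n2.cnt = 5  [c.tag - 6]
5. n2.acc = false  [c.tag > 11]
6. n2.off = 15  [c.tag + 4]
7. n6.lab = 8  [S₁.cnt + 3]
8. n6.depth = false  [S₁.acc == true]
9. n7.tag = false  [terminal]
10. n8.tag = 18  [terminal]
11. n6.live = false  [B.lab > 8]
12. n6.val = "pv"  ["pv"]
13. n1.cnt = 5  [S₁.off * 2 - 25]
14. n1.acc = true  [S₁.off > 14]
15. n1.off = 3  [S₁.off * 2 - 27]
16. n0.cnt = 1  [S₁.off - 2]
17. n0.acc = true  [S₁.acc == true]
18. n0.off = -1  [S₁.cnt + S₁.off - 9]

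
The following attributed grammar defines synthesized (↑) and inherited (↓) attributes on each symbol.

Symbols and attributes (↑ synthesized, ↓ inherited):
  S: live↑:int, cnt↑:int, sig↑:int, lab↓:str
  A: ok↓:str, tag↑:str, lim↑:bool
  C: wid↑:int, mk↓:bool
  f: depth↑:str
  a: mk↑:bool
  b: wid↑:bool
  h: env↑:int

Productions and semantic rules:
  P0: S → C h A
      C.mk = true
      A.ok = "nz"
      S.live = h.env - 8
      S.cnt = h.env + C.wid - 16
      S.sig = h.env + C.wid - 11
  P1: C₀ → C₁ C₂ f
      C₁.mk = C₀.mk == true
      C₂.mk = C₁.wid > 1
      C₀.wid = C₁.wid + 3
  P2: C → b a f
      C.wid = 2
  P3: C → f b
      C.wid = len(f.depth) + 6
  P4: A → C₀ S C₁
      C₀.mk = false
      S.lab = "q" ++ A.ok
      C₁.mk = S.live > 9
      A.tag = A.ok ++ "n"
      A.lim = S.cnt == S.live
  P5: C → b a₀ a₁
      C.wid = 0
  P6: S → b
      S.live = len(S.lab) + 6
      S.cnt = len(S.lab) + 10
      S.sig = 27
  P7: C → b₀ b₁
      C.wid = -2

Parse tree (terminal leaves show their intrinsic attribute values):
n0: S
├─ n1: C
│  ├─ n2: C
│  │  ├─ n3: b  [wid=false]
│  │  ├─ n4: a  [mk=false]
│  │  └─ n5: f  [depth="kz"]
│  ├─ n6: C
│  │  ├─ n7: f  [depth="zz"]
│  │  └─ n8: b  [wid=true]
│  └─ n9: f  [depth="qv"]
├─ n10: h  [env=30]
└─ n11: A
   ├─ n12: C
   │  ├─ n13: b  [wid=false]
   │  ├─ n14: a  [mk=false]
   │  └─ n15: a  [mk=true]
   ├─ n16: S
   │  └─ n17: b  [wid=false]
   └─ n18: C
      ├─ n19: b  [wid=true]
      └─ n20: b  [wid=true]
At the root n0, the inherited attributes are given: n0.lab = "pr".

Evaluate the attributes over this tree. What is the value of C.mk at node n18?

false

1. n0.lab = "pr"  [given at root]
2. n1.mk = true  [true]
3. n2.mk = true  [C₀.mk == true]
4. n3.wid = false  [terminal]
5. n4.mk = false  [terminal]
6. n5.depth = "kz"  [terminal]
7. n2.wid = 2  [2]
8. n6.mk = true  [C₁.wid > 1]
9. n7.depth = "zz"  [terminal]
10. n8.wid = true  [terminal]
11. n6.wid = 8  [len(f.depth) + 6]
12. n9.depth = "qv"  [terminal]
13. n1.wid = 5  [C₁.wid + 3]
14. n10.env = 30  [terminal]
15. n11.ok = "nz"  ["nz"]
16. n12.mk = false  [false]
17. n13.wid = false  [terminal]
18. n14.mk = false  [terminal]
19. n15.mk = true  [terminal]
20. n12.wid = 0  [0]
21. n16.lab = "qnz"  ["q" ++ A.ok]
22. n17.wid = false  [terminal]
23. n16.live = 9  [len(S.lab) + 6]
24. n16.cnt = 13  [len(S.lab) + 10]
25. n16.sig = 27  [27]
26. n18.mk = false  [S.live > 9]
27. n19.wid = true  [terminal]
28. n20.wid = true  [terminal]
29. n18.wid = -2  [-2]
30. n11.tag = "nzn"  [A.ok ++ "n"]
31. n11.lim = false  [S.cnt == S.live]
32. n0.live = 22  [h.env - 8]
33. n0.cnt = 19  [h.env + C.wid - 16]
34. n0.sig = 24  [h.env + C.wid - 11]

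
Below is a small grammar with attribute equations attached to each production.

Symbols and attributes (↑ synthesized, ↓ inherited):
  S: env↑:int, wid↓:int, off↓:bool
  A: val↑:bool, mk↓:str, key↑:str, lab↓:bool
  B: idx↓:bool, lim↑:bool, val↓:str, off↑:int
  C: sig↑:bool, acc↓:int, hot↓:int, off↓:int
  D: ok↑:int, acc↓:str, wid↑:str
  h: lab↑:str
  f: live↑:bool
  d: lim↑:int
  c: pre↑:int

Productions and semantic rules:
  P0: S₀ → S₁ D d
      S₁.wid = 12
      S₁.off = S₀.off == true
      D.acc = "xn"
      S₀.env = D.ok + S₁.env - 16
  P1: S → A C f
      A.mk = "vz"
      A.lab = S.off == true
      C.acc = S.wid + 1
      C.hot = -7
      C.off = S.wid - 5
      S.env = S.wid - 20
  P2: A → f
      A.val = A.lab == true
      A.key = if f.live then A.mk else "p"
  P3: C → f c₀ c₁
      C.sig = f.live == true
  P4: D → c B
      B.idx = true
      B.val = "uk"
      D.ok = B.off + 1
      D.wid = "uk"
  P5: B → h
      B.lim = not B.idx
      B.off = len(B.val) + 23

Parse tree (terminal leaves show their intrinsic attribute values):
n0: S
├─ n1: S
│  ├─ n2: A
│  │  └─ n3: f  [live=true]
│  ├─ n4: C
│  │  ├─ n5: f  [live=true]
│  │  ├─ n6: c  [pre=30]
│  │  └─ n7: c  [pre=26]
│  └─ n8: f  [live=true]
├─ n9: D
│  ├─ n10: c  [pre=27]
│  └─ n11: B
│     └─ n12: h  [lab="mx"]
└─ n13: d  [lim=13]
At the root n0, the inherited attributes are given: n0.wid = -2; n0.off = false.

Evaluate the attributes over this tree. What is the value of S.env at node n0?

2

1. n0.wid = -2  [given at root]
2. n0.off = false  [given at root]
3. n1.wid = 12  [12]
4. n1.off = false  [S₀.off == true]
5. n2.mk = "vz"  ["vz"]
6. n2.lab = false  [S.off == true]
7. n3.live = true  [terminal]
8. n2.val = false  [A.lab == true]
9. n2.key = "vz"  [if f.live then A.mk else "p"]
10. n4.acc = 13  [S.wid + 1]
11. n4.hot = -7  [-7]
12. n4.off = 7  [S.wid - 5]
13. n5.live = true  [terminal]
14. n6.pre = 30  [terminal]
15. n7.pre = 26  [terminal]
16. n4.sig = true  [f.live == true]
17. n8.live = true  [terminal]
18. n1.env = -8  [S.wid - 20]
19. n9.acc = "xn"  ["xn"]
20. n10.pre = 27  [terminal]
21. n11.idx = true  [true]
22. n11.val = "uk"  ["uk"]
23. n12.lab = "mx"  [terminal]
24. n11.lim = false  [not B.idx]
25. n11.off = 25  [len(B.val) + 23]
26. n9.ok = 26  [B.off + 1]
27. n9.wid = "uk"  ["uk"]
28. n13.lim = 13  [terminal]
29. n0.env = 2  [D.ok + S₁.env - 16]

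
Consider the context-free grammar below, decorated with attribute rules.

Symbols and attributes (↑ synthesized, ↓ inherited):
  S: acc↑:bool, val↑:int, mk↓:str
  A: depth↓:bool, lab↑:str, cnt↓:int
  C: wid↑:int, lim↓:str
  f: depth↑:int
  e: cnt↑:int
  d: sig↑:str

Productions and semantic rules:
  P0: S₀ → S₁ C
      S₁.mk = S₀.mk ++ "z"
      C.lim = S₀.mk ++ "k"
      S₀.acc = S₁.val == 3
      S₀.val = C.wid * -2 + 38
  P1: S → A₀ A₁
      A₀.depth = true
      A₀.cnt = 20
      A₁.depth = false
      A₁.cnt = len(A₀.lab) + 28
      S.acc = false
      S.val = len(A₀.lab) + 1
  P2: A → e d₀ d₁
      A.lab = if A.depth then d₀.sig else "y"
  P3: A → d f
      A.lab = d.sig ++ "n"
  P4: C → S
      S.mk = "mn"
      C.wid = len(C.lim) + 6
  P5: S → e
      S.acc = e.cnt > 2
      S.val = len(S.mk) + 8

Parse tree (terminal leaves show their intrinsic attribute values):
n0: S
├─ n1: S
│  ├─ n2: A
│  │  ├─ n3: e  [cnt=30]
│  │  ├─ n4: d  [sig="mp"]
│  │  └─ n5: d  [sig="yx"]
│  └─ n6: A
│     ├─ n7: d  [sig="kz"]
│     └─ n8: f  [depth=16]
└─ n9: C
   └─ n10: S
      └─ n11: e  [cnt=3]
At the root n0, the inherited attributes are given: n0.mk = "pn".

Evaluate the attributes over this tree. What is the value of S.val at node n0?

1. n0.mk = "pn"  [given at root]
2. n1.mk = "pnz"  [S₀.mk ++ "z"]
3. n2.depth = true  [true]
4. n2.cnt = 20  [20]
5. n3.cnt = 30  [terminal]
6. n4.sig = "mp"  [terminal]
7. n5.sig = "yx"  [terminal]
8. n2.lab = "mp"  [if A.depth then d₀.sig else "y"]
9. n6.depth = false  [false]
10. n6.cnt = 30  [len(A₀.lab) + 28]
11. n7.sig = "kz"  [terminal]
12. n8.depth = 16  [terminal]
13. n6.lab = "kzn"  [d.sig ++ "n"]
14. n1.acc = false  [false]
15. n1.val = 3  [len(A₀.lab) + 1]
16. n9.lim = "pnk"  [S₀.mk ++ "k"]
17. n10.mk = "mn"  ["mn"]
18. n11.cnt = 3  [terminal]
19. n10.acc = true  [e.cnt > 2]
20. n10.val = 10  [len(S.mk) + 8]
21. n9.wid = 9  [len(C.lim) + 6]
22. n0.acc = true  [S₁.val == 3]
23. n0.val = 20  [C.wid * -2 + 38]

20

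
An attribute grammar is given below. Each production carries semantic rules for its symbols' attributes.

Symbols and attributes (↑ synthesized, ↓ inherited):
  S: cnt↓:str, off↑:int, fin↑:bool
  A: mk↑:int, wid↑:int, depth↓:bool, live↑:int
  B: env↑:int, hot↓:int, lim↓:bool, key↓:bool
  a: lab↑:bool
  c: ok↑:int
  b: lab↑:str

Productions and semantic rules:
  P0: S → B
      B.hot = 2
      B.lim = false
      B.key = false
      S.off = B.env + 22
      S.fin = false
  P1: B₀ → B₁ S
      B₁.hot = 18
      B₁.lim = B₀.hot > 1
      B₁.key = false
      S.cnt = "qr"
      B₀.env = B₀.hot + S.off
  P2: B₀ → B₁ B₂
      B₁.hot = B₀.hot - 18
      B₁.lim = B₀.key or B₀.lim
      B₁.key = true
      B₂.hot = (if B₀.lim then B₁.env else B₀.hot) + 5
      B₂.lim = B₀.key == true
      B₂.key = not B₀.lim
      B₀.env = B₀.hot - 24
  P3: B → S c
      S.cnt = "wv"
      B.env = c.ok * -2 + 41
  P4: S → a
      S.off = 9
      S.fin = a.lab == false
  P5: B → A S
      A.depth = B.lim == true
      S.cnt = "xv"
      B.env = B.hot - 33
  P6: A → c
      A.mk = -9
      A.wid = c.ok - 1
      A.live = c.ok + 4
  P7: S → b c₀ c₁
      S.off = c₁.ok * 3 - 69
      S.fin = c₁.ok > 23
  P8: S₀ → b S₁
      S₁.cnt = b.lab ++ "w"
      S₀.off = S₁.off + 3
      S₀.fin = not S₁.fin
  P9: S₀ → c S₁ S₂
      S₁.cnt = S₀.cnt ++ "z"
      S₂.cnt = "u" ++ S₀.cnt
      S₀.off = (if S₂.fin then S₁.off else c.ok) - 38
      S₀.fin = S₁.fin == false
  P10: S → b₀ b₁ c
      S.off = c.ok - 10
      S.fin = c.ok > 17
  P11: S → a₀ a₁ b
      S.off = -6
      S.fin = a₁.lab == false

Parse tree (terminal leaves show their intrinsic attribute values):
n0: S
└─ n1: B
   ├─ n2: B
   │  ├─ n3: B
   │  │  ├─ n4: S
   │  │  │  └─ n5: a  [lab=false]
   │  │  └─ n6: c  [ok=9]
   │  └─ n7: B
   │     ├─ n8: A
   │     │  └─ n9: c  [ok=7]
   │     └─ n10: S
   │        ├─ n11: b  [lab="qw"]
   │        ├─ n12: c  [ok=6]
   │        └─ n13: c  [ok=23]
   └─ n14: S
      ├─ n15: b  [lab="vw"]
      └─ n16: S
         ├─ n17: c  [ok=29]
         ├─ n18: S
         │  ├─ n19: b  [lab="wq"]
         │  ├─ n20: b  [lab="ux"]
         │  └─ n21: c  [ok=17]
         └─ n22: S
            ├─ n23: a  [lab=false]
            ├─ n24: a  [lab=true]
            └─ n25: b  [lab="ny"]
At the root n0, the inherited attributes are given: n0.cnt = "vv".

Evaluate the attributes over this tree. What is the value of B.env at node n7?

-5

1. n0.cnt = "vv"  [given at root]
2. n1.hot = 2  [2]
3. n1.lim = false  [false]
4. n1.key = false  [false]
5. n2.hot = 18  [18]
6. n2.lim = true  [B₀.hot > 1]
7. n2.key = false  [false]
8. n3.hot = 0  [B₀.hot - 18]
9. n3.lim = true  [B₀.key or B₀.lim]
10. n3.key = true  [true]
11. n4.cnt = "wv"  ["wv"]
12. n5.lab = false  [terminal]
13. n4.off = 9  [9]
14. n4.fin = true  [a.lab == false]
15. n6.ok = 9  [terminal]
16. n3.env = 23  [c.ok * -2 + 41]
17. n7.hot = 28  [(if B₀.lim then B₁.env else B₀.hot) + 5]
18. n7.lim = false  [B₀.key == true]
19. n7.key = false  [not B₀.lim]
20. n8.depth = false  [B.lim == true]
21. n9.ok = 7  [terminal]
22. n8.mk = -9  [-9]
23. n8.wid = 6  [c.ok - 1]
24. n8.live = 11  [c.ok + 4]
25. n10.cnt = "xv"  ["xv"]
26. n11.lab = "qw"  [terminal]
27. n12.ok = 6  [terminal]
28. n13.ok = 23  [terminal]
29. n10.off = 0  [c₁.ok * 3 - 69]
30. n10.fin = false  [c₁.ok > 23]
31. n7.env = -5  [B.hot - 33]
32. n2.env = -6  [B₀.hot - 24]
33. n14.cnt = "qr"  ["qr"]
34. n15.lab = "vw"  [terminal]
35. n16.cnt = "vww"  [b.lab ++ "w"]
36. n17.ok = 29  [terminal]
37. n18.cnt = "vwwz"  [S₀.cnt ++ "z"]
38. n19.lab = "wq"  [terminal]
39. n20.lab = "ux"  [terminal]
40. n21.ok = 17  [terminal]
41. n18.off = 7  [c.ok - 10]
42. n18.fin = false  [c.ok > 17]
43. n22.cnt = "uvww"  ["u" ++ S₀.cnt]
44. n23.lab = false  [terminal]
45. n24.lab = true  [terminal]
46. n25.lab = "ny"  [terminal]
47. n22.off = -6  [-6]
48. n22.fin = false  [a₁.lab == false]
49. n16.off = -9  [(if S₂.fin then S₁.off else c.ok) - 38]
50. n16.fin = true  [S₁.fin == false]
51. n14.off = -6  [S₁.off + 3]
52. n14.fin = false  [not S₁.fin]
53. n1.env = -4  [B₀.hot + S.off]
54. n0.off = 18  [B.env + 22]
55. n0.fin = false  [false]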